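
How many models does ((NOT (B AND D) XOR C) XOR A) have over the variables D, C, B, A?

Satisfying assignments: (0,0,0,0), (0,0,1,0), (0,1,0,1), (0,1,1,1), (1,0,0,0), (1,0,1,1), (1,1,0,1), (1,1,1,0)
Count: 8 out of 16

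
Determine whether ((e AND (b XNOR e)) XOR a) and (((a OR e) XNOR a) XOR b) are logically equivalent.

No. Counterexample: with a=0, e=0, b=0, Expression 1 = 0 but Expression 2 = 1.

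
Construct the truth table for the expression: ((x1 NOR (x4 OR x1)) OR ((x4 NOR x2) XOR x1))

x2 | x4 | x1 | Output
---------------------
0 | 0 | 0 | 1
0 | 0 | 1 | 0
0 | 1 | 0 | 0
0 | 1 | 1 | 1
1 | 0 | 0 | 1
1 | 0 | 1 | 1
1 | 1 | 0 | 0
1 | 1 | 1 | 1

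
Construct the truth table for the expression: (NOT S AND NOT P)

P | S | Output
--------------
0 | 0 | 1
0 | 1 | 0
1 | 0 | 0
1 | 1 | 0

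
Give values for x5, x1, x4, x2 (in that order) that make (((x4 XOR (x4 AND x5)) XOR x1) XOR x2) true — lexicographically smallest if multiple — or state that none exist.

x5=0, x1=0, x4=0, x2=1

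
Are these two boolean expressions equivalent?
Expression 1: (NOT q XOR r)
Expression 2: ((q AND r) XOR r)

No. Counterexample: with r=0, q=0, Expression 1 = 1 but Expression 2 = 0.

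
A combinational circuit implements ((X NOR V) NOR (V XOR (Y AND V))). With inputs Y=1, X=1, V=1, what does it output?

Substituting: ((1 NOR 1) NOR (1 XOR (1 AND 1)))
= 1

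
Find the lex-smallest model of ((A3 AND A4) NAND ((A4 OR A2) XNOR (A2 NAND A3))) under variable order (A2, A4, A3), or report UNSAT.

A2=0, A4=0, A3=0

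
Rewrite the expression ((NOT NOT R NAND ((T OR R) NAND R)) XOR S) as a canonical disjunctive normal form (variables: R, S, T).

(NOT R AND NOT S AND NOT T) OR (NOT R AND NOT S AND T) OR (R AND NOT S AND NOT T) OR (R AND NOT S AND T)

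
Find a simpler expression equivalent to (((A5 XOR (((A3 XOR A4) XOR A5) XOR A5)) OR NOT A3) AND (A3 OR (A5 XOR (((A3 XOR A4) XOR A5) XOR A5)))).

By distribution ((E OR v) AND (E OR NOT v) = E) then XOR self-cancellation ((E XOR v) XOR v = E):
= ((A3 XOR A4) XOR A5)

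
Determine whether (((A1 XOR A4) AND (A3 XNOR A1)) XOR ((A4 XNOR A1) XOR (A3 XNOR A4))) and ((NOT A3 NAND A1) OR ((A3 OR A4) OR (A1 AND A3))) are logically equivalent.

No. Counterexample: with A3=0, A4=0, A1=0, Expression 1 = 0 but Expression 2 = 1.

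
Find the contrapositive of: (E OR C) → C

Contrapositive: NOT C → NOT (E OR C)
Note: A statement and its contrapositive are logically equivalent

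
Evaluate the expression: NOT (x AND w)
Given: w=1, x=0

Substituting: NOT (0 AND 1)
= 1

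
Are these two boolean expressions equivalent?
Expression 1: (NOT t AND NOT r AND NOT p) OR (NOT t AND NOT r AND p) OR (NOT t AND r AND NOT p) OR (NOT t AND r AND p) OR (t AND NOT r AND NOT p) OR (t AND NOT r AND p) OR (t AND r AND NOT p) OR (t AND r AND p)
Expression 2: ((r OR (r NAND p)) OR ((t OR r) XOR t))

Yes, they are equivalent — the two output columns agree on all 8 assignments:
t | r | p | Expression 1 | Expression 2
---------------------------------------
0 | 0 | 0 | 1 | 1
0 | 0 | 1 | 1 | 1
0 | 1 | 0 | 1 | 1
0 | 1 | 1 | 1 | 1
1 | 0 | 0 | 1 | 1
1 | 0 | 1 | 1 | 1
1 | 1 | 0 | 1 | 1
1 | 1 | 1 | 1 | 1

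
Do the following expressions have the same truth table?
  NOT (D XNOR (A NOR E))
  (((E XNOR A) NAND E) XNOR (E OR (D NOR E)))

No. Counterexample: with D=0, A=0, E=1, Expression 1 = 0 but Expression 2 = 1.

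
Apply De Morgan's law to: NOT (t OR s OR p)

NOT t AND NOT s AND NOT p
De Morgan's: NOT(OR of terms) = AND of negations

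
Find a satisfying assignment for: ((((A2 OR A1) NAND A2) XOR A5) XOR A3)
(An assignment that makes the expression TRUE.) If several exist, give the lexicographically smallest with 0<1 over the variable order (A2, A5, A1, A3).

A2=0, A5=0, A1=0, A3=0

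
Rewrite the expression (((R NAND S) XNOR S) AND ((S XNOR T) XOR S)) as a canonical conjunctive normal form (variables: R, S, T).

(R OR S OR T) AND (R OR S OR NOT T) AND (R OR NOT S OR NOT T) AND (NOT R OR S OR T) AND (NOT R OR S OR NOT T) AND (NOT R OR NOT S OR T) AND (NOT R OR NOT S OR NOT T)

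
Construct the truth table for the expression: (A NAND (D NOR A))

D | A | Output
--------------
0 | 0 | 1
0 | 1 | 1
1 | 0 | 1
1 | 1 | 1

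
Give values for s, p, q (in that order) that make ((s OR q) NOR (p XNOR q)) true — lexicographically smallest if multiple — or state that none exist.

s=0, p=1, q=0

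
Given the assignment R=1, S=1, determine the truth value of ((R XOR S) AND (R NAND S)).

Substituting: ((1 XOR 1) AND (1 NAND 1))
= 0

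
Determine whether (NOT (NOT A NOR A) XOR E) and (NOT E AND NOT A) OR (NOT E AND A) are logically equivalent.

Yes, they are equivalent — the two output columns agree on all 4 assignments:
E | A | Expression 1 | Expression 2
-----------------------------------
0 | 0 | 1 | 1
0 | 1 | 1 | 1
1 | 0 | 0 | 0
1 | 1 | 0 | 0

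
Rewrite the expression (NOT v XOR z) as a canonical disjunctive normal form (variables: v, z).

(NOT v AND NOT z) OR (v AND z)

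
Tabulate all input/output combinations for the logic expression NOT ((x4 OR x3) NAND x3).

x4 | x3 | Output
----------------
0 | 0 | 0
0 | 1 | 1
1 | 0 | 0
1 | 1 | 1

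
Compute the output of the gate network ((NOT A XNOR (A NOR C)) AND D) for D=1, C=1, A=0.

Substituting: ((NOT 0 XNOR (0 NOR 1)) AND 1)
= 0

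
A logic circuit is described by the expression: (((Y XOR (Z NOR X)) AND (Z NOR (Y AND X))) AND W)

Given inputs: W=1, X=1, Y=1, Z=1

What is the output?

Substituting: (((1 XOR (1 NOR 1)) AND (1 NOR (1 AND 1))) AND 1)
= 0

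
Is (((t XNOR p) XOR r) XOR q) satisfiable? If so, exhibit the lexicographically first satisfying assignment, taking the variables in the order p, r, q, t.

p=0, r=0, q=0, t=0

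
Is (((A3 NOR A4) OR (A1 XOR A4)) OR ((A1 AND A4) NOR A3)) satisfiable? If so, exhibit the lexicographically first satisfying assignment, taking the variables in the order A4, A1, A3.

A4=0, A1=0, A3=0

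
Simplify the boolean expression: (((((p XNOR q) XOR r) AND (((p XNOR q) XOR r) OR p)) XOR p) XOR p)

By XOR self-cancellation ((E XOR v) XOR v = E) then absorption (E AND (E OR v) = E):
= ((p XNOR q) XOR r)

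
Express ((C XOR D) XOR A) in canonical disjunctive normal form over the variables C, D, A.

(NOT C AND NOT D AND A) OR (NOT C AND D AND NOT A) OR (C AND NOT D AND NOT A) OR (C AND D AND A)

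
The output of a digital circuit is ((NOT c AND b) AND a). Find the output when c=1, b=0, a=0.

Substituting: ((NOT 1 AND 0) AND 0)
= 0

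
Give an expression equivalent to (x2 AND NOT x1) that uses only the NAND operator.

((x2 NAND (x1 NAND x1)) NAND (x2 NAND (x1 NAND x1)))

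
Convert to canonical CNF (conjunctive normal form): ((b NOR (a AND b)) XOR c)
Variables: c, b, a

(c OR NOT b OR a) AND (c OR NOT b OR NOT a) AND (NOT c OR b OR a) AND (NOT c OR b OR NOT a)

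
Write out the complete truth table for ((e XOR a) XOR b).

b | e | a | Output
------------------
0 | 0 | 0 | 0
0 | 0 | 1 | 1
0 | 1 | 0 | 1
0 | 1 | 1 | 0
1 | 0 | 0 | 1
1 | 0 | 1 | 0
1 | 1 | 0 | 0
1 | 1 | 1 | 1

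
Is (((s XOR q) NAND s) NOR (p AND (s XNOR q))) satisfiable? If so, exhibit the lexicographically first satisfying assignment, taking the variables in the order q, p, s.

q=0, p=0, s=1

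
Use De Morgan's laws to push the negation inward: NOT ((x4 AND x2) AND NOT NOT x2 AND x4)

NOT (x4 AND x2) OR NOT x2 OR NOT x4
De Morgan's: NOT(AND of terms) = OR of negations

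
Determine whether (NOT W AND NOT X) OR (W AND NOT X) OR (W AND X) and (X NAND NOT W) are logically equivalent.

Yes, they are equivalent — the two output columns agree on all 4 assignments:
W | X | Expression 1 | Expression 2
-----------------------------------
0 | 0 | 1 | 1
0 | 1 | 0 | 0
1 | 0 | 1 | 1
1 | 1 | 1 | 1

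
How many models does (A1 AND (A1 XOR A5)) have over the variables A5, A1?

Satisfying assignments: (0,1)
Count: 1 out of 4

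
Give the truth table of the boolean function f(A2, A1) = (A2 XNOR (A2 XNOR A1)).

A2 | A1 | Output
----------------
0 | 0 | 0
0 | 1 | 1
1 | 0 | 0
1 | 1 | 1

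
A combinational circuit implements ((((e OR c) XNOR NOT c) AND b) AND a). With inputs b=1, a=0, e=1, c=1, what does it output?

Substituting: ((((1 OR 1) XNOR NOT 1) AND 1) AND 0)
= 0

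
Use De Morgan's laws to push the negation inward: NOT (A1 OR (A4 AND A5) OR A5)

NOT A1 AND NOT (A4 AND A5) AND NOT A5
De Morgan's: NOT(OR of terms) = AND of negations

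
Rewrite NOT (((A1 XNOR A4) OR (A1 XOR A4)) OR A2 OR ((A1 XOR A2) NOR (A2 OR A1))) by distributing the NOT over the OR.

NOT ((A1 XNOR A4) OR (A1 XOR A4)) AND NOT A2 AND NOT ((A1 XOR A2) NOR (A2 OR A1))
De Morgan's: NOT(OR of terms) = AND of negations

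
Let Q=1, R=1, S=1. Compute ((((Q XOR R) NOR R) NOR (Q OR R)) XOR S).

Substituting: ((((1 XOR 1) NOR 1) NOR (1 OR 1)) XOR 1)
= 1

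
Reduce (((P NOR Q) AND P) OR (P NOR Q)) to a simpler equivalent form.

By absorption (E OR (E AND v) = E):
= (P NOR Q)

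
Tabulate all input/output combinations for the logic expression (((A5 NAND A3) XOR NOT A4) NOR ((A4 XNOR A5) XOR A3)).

A4 | A5 | A3 | Output
---------------------
0 | 0 | 0 | 0
0 | 0 | 1 | 1
0 | 1 | 0 | 1
0 | 1 | 1 | 0
1 | 0 | 0 | 0
1 | 0 | 1 | 0
1 | 1 | 0 | 0
1 | 1 | 1 | 1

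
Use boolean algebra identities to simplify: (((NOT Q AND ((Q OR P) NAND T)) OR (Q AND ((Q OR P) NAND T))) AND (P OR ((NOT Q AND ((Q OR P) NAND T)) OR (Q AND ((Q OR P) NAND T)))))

By absorption (E AND (E OR v) = E) then distribution ((E AND v) OR (E AND NOT v) = E):
= ((Q OR P) NAND T)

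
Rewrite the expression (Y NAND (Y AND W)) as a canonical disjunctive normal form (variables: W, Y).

(NOT W AND NOT Y) OR (NOT W AND Y) OR (W AND NOT Y)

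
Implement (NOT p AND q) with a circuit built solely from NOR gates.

(((p NOR p) NOR (p NOR p)) NOR (q NOR q))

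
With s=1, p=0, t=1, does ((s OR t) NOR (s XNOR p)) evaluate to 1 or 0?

Substituting: ((1 OR 1) NOR (1 XNOR 0))
= 0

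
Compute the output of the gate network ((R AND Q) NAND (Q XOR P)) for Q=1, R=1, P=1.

Substituting: ((1 AND 1) NAND (1 XOR 1))
= 1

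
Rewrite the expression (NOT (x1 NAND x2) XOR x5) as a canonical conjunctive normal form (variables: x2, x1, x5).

(x2 OR x1 OR x5) AND (x2 OR NOT x1 OR x5) AND (NOT x2 OR x1 OR x5) AND (NOT x2 OR NOT x1 OR NOT x5)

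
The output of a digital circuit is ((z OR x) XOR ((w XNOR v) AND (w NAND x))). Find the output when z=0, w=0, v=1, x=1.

Substituting: ((0 OR 1) XOR ((0 XNOR 1) AND (0 NAND 1)))
= 1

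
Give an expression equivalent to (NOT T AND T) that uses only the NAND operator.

(((T NAND T) NAND T) NAND ((T NAND T) NAND T))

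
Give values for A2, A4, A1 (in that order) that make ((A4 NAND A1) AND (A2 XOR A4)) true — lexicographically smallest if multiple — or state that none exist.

A2=0, A4=1, A1=0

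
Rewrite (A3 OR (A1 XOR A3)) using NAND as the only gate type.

((A3 NAND A3) NAND (((A1 NAND (A1 NAND A3)) NAND (A3 NAND (A1 NAND A3))) NAND ((A1 NAND (A1 NAND A3)) NAND (A3 NAND (A1 NAND A3)))))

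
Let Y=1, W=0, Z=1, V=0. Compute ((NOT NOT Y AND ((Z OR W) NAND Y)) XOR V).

Substituting: ((NOT NOT 1 AND ((1 OR 0) NAND 1)) XOR 0)
= 0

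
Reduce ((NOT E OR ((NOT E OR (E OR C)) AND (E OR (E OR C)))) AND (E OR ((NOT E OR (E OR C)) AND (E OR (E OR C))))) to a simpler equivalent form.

By distribution ((E OR v) AND (E OR NOT v) = E) then distribution ((E OR v) AND (E OR NOT v) = E):
= (E OR C)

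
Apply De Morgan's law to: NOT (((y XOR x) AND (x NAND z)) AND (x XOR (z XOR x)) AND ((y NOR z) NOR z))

NOT ((y XOR x) AND (x NAND z)) OR NOT (x XOR (z XOR x)) OR NOT ((y NOR z) NOR z)
De Morgan's: NOT(AND of terms) = OR of negations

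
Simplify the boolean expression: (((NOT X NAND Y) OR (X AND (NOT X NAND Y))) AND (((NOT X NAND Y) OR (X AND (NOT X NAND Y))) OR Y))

By absorption (E AND (E OR v) = E) then absorption (E OR (E AND v) = E):
= (NOT X NAND Y)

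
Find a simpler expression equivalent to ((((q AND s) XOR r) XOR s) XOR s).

By XOR self-cancellation ((E XOR v) XOR v = E):
= ((q AND s) XOR r)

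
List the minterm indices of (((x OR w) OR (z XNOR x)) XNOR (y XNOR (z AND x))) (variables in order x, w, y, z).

Σm(0, 3, 4, 5, 8, 11, 12, 15) = (NOT x AND NOT w AND NOT y AND NOT z) OR (NOT x AND NOT w AND y AND z) OR (NOT x AND w AND NOT y AND NOT z) OR (NOT x AND w AND NOT y AND z) OR (x AND NOT w AND NOT y AND NOT z) OR (x AND NOT w AND y AND z) OR (x AND w AND NOT y AND NOT z) OR (x AND w AND y AND z)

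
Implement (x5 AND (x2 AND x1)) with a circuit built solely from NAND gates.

((x5 NAND ((x2 NAND x1) NAND (x2 NAND x1))) NAND (x5 NAND ((x2 NAND x1) NAND (x2 NAND x1))))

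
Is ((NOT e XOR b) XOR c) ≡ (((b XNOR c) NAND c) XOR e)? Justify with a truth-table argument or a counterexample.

No. Counterexample: with e=0, b=0, c=1, Expression 1 = 0 but Expression 2 = 1.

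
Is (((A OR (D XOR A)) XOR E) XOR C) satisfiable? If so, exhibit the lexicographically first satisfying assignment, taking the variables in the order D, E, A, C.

D=0, E=0, A=0, C=1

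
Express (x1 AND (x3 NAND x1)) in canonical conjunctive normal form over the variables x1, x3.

(x1 OR x3) AND (x1 OR NOT x3) AND (NOT x1 OR NOT x3)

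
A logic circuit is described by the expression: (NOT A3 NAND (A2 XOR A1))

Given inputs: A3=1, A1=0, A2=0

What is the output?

Substituting: (NOT 1 NAND (0 XOR 0))
= 1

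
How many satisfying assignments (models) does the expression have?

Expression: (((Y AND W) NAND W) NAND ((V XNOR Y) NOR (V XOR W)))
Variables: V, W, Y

Satisfying assignments: (0,0,0), (0,1,0), (0,1,1), (1,0,0), (1,0,1), (1,1,1)
Count: 6 out of 8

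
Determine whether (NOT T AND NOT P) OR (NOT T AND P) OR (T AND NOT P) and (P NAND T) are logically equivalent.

Yes, they are equivalent — the two output columns agree on all 4 assignments:
T | P | Expression 1 | Expression 2
-----------------------------------
0 | 0 | 1 | 1
0 | 1 | 1 | 1
1 | 0 | 1 | 1
1 | 1 | 0 | 0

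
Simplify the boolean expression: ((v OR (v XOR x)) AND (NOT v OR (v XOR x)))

By distribution ((E OR v) AND (E OR NOT v) = E):
= (v XOR x)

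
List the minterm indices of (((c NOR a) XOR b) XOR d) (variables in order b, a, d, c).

Σm(0, 3, 6, 7, 9, 10, 12, 13) = (NOT b AND NOT a AND NOT d AND NOT c) OR (NOT b AND NOT a AND d AND c) OR (NOT b AND a AND d AND NOT c) OR (NOT b AND a AND d AND c) OR (b AND NOT a AND NOT d AND c) OR (b AND NOT a AND d AND NOT c) OR (b AND a AND NOT d AND NOT c) OR (b AND a AND NOT d AND c)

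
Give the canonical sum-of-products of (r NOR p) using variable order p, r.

Σm(0) = (NOT p AND NOT r)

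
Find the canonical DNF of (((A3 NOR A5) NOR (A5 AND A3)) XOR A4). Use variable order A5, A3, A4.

(NOT A5 AND NOT A3 AND A4) OR (NOT A5 AND A3 AND NOT A4) OR (A5 AND NOT A3 AND NOT A4) OR (A5 AND A3 AND A4)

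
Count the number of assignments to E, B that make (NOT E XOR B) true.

Satisfying assignments: (0,0), (1,1)
Count: 2 out of 4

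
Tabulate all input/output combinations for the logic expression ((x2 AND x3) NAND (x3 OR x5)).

x3 | x5 | x2 | Output
---------------------
0 | 0 | 0 | 1
0 | 0 | 1 | 1
0 | 1 | 0 | 1
0 | 1 | 1 | 1
1 | 0 | 0 | 1
1 | 0 | 1 | 0
1 | 1 | 0 | 1
1 | 1 | 1 | 0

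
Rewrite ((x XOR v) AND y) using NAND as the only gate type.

((((x NAND (x NAND v)) NAND (v NAND (x NAND v))) NAND y) NAND (((x NAND (x NAND v)) NAND (v NAND (x NAND v))) NAND y))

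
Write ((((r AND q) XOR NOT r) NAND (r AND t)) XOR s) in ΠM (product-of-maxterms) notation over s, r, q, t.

ΠM(7, 8, 9, 10, 11, 12, 13, 14) = (s OR NOT r OR NOT q OR NOT t) AND (NOT s OR r OR q OR t) AND (NOT s OR r OR q OR NOT t) AND (NOT s OR r OR NOT q OR t) AND (NOT s OR r OR NOT q OR NOT t) AND (NOT s OR NOT r OR q OR t) AND (NOT s OR NOT r OR q OR NOT t) AND (NOT s OR NOT r OR NOT q OR t)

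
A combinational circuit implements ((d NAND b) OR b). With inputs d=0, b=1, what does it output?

Substituting: ((0 NAND 1) OR 1)
= 1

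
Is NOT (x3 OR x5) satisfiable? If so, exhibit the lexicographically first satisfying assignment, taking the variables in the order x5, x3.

x5=0, x3=0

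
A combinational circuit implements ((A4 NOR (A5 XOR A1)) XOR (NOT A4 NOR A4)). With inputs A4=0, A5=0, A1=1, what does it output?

Substituting: ((0 NOR (0 XOR 1)) XOR (NOT 0 NOR 0))
= 0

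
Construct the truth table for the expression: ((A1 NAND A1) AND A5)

A5 | A1 | Output
----------------
0 | 0 | 0
0 | 1 | 0
1 | 0 | 1
1 | 1 | 0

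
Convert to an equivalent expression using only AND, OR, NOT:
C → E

NOT C OR E
(Implication elimination: A → B = NOT A OR B)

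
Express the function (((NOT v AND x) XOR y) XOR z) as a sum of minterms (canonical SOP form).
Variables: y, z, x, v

Σm(2, 4, 5, 7, 8, 9, 11, 14) = (NOT y AND NOT z AND x AND NOT v) OR (NOT y AND z AND NOT x AND NOT v) OR (NOT y AND z AND NOT x AND v) OR (NOT y AND z AND x AND v) OR (y AND NOT z AND NOT x AND NOT v) OR (y AND NOT z AND NOT x AND v) OR (y AND NOT z AND x AND v) OR (y AND z AND x AND NOT v)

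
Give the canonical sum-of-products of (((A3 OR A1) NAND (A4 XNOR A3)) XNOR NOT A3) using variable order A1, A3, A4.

Σm(0, 1, 3, 5, 7) = (NOT A1 AND NOT A3 AND NOT A4) OR (NOT A1 AND NOT A3 AND A4) OR (NOT A1 AND A3 AND A4) OR (A1 AND NOT A3 AND A4) OR (A1 AND A3 AND A4)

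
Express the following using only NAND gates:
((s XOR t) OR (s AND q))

((((s NAND (s NAND t)) NAND (t NAND (s NAND t))) NAND ((s NAND (s NAND t)) NAND (t NAND (s NAND t)))) NAND (((s NAND q) NAND (s NAND q)) NAND ((s NAND q) NAND (s NAND q))))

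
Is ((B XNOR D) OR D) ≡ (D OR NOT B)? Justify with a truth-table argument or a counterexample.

Yes, they are equivalent — the two output columns agree on all 4 assignments:
D | B | Expression 1 | Expression 2
-----------------------------------
0 | 0 | 1 | 1
0 | 1 | 0 | 0
1 | 0 | 1 | 1
1 | 1 | 1 | 1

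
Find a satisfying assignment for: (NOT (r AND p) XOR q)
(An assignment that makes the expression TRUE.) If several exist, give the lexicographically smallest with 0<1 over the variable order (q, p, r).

q=0, p=0, r=0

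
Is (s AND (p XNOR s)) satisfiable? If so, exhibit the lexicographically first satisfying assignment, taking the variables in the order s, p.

s=1, p=1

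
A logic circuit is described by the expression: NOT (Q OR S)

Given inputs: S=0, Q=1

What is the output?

Substituting: NOT (1 OR 0)
= 0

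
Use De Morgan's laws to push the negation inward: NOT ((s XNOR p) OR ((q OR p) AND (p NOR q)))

NOT (s XNOR p) AND NOT ((q OR p) AND (p NOR q))
De Morgan's: NOT(OR of terms) = AND of negations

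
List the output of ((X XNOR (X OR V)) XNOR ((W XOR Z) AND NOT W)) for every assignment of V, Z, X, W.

V | Z | X | W | Output
----------------------
0 | 0 | 0 | 0 | 0
0 | 0 | 0 | 1 | 0
0 | 0 | 1 | 0 | 0
0 | 0 | 1 | 1 | 0
0 | 1 | 0 | 0 | 1
0 | 1 | 0 | 1 | 0
0 | 1 | 1 | 0 | 1
0 | 1 | 1 | 1 | 0
1 | 0 | 0 | 0 | 1
1 | 0 | 0 | 1 | 1
1 | 0 | 1 | 0 | 0
1 | 0 | 1 | 1 | 0
1 | 1 | 0 | 0 | 0
1 | 1 | 0 | 1 | 1
1 | 1 | 1 | 0 | 1
1 | 1 | 1 | 1 | 0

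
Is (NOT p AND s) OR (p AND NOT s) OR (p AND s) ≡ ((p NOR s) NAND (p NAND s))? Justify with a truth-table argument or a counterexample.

Yes, they are equivalent — the two output columns agree on all 4 assignments:
p | s | Expression 1 | Expression 2
-----------------------------------
0 | 0 | 0 | 0
0 | 1 | 1 | 1
1 | 0 | 1 | 1
1 | 1 | 1 | 1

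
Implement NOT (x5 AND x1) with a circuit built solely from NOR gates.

(((x5 NOR x5) NOR (x1 NOR x1)) NOR ((x5 NOR x5) NOR (x1 NOR x1)))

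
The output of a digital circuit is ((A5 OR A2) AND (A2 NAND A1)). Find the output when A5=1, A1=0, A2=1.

Substituting: ((1 OR 1) AND (1 NAND 0))
= 1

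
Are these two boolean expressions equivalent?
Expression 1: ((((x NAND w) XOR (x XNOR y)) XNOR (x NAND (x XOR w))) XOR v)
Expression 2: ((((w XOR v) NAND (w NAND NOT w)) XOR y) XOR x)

No. Counterexample: with w=0, y=0, v=0, x=0, Expression 1 = 0 but Expression 2 = 1.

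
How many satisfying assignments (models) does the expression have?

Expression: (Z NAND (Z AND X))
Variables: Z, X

Satisfying assignments: (0,0), (0,1), (1,0)
Count: 3 out of 4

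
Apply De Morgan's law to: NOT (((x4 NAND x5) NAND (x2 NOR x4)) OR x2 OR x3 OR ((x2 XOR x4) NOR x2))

NOT ((x4 NAND x5) NAND (x2 NOR x4)) AND NOT x2 AND NOT x3 AND NOT ((x2 XOR x4) NOR x2)
De Morgan's: NOT(OR of terms) = AND of negations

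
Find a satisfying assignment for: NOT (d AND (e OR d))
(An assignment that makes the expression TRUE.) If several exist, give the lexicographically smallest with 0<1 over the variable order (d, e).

d=0, e=0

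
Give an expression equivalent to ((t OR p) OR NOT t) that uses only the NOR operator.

((((t NOR p) NOR (t NOR p)) NOR (t NOR t)) NOR (((t NOR p) NOR (t NOR p)) NOR (t NOR t)))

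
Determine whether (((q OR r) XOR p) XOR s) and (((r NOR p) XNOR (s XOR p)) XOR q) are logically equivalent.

No. Counterexample: with r=0, q=0, s=0, p=1, Expression 1 = 1 but Expression 2 = 0.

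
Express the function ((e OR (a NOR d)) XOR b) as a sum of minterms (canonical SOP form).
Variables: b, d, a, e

Σm(0, 1, 3, 5, 7, 10, 12, 14) = (NOT b AND NOT d AND NOT a AND NOT e) OR (NOT b AND NOT d AND NOT a AND e) OR (NOT b AND NOT d AND a AND e) OR (NOT b AND d AND NOT a AND e) OR (NOT b AND d AND a AND e) OR (b AND NOT d AND a AND NOT e) OR (b AND d AND NOT a AND NOT e) OR (b AND d AND a AND NOT e)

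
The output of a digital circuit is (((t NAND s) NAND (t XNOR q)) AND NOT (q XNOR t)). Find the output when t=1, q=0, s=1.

Substituting: (((1 NAND 1) NAND (1 XNOR 0)) AND NOT (0 XNOR 1))
= 1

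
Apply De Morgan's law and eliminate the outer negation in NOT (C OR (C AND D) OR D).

NOT C AND NOT (C AND D) AND NOT D
De Morgan's: NOT(OR of terms) = AND of negations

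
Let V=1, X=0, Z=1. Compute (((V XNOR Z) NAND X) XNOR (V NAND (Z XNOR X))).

Substituting: (((1 XNOR 1) NAND 0) XNOR (1 NAND (1 XNOR 0)))
= 1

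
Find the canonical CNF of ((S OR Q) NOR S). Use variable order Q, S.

(Q OR NOT S) AND (NOT Q OR S) AND (NOT Q OR NOT S)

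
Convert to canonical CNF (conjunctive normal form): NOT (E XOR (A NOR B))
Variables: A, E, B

(A OR E OR B) AND (A OR NOT E OR NOT B) AND (NOT A OR NOT E OR B) AND (NOT A OR NOT E OR NOT B)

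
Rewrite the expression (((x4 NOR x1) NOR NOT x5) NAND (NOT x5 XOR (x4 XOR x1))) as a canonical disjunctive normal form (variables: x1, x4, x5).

(NOT x1 AND NOT x4 AND NOT x5) OR (NOT x1 AND NOT x4 AND x5) OR (NOT x1 AND x4 AND NOT x5) OR (x1 AND NOT x4 AND NOT x5) OR (x1 AND x4 AND NOT x5) OR (x1 AND x4 AND x5)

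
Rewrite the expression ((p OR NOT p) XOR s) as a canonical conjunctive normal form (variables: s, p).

(NOT s OR p) AND (NOT s OR NOT p)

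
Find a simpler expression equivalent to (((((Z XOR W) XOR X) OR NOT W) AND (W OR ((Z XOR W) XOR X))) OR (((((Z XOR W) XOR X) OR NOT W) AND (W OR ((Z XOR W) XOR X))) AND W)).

By absorption (E OR (E AND v) = E) then distribution ((E OR v) AND (E OR NOT v) = E):
= ((Z XOR W) XOR X)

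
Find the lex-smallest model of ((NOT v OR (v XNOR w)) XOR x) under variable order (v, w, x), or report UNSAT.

v=0, w=0, x=0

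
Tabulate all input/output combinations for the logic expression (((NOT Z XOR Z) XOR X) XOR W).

X | Z | W | Output
------------------
0 | 0 | 0 | 1
0 | 0 | 1 | 0
0 | 1 | 0 | 1
0 | 1 | 1 | 0
1 | 0 | 0 | 0
1 | 0 | 1 | 1
1 | 1 | 0 | 0
1 | 1 | 1 | 1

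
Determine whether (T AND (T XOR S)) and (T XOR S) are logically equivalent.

No. Counterexample: with S=1, T=0, Expression 1 = 0 but Expression 2 = 1.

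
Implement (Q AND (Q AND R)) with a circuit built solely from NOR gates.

((Q NOR Q) NOR (((Q NOR Q) NOR (R NOR R)) NOR ((Q NOR Q) NOR (R NOR R))))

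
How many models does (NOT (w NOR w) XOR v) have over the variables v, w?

Satisfying assignments: (0,1), (1,0)
Count: 2 out of 4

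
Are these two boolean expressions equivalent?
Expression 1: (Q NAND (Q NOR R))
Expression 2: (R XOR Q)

No. Counterexample: with Q=0, R=0, Expression 1 = 1 but Expression 2 = 0.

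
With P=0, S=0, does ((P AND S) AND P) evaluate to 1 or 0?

Substituting: ((0 AND 0) AND 0)
= 0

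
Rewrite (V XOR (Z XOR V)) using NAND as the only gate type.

((V NAND (V NAND ((Z NAND (Z NAND V)) NAND (V NAND (Z NAND V))))) NAND (((Z NAND (Z NAND V)) NAND (V NAND (Z NAND V))) NAND (V NAND ((Z NAND (Z NAND V)) NAND (V NAND (Z NAND V))))))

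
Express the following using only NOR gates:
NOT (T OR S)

(((T NOR S) NOR (T NOR S)) NOR ((T NOR S) NOR (T NOR S)))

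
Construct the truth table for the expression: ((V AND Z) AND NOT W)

Z | V | W | Output
------------------
0 | 0 | 0 | 0
0 | 0 | 1 | 0
0 | 1 | 0 | 0
0 | 1 | 1 | 0
1 | 0 | 0 | 0
1 | 0 | 1 | 0
1 | 1 | 0 | 1
1 | 1 | 1 | 0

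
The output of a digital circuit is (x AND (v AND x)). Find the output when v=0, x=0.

Substituting: (0 AND (0 AND 0))
= 0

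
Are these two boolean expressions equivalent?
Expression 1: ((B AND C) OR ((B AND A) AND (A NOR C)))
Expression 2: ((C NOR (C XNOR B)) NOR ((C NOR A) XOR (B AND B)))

No. Counterexample: with A=0, B=0, C=1, Expression 1 = 0 but Expression 2 = 1.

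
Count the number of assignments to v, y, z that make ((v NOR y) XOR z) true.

Satisfying assignments: (0,0,0), (0,1,1), (1,0,1), (1,1,1)
Count: 4 out of 8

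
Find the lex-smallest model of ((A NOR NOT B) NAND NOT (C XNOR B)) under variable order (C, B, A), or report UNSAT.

C=0, B=0, A=0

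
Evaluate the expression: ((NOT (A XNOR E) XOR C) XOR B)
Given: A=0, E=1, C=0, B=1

Substituting: ((NOT (0 XNOR 1) XOR 0) XOR 1)
= 0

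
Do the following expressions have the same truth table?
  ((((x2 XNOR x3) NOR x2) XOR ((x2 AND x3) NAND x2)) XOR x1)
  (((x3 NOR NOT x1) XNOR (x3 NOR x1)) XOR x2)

No. Counterexample: with x1=0, x2=0, x3=0, Expression 1 = 1 but Expression 2 = 0.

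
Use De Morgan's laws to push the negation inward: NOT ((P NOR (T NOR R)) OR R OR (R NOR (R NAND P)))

NOT (P NOR (T NOR R)) AND NOT R AND NOT (R NOR (R NAND P))
De Morgan's: NOT(OR of terms) = AND of negations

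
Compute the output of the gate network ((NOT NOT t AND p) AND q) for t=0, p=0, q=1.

Substituting: ((NOT NOT 0 AND 0) AND 1)
= 0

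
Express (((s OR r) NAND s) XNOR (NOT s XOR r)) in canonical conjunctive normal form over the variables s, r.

(s OR NOT r) AND (NOT s OR NOT r)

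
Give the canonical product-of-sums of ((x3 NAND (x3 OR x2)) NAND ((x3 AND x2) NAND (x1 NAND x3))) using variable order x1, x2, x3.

ΠM(0, 2, 4, 6) = (x1 OR x2 OR x3) AND (x1 OR NOT x2 OR x3) AND (NOT x1 OR x2 OR x3) AND (NOT x1 OR NOT x2 OR x3)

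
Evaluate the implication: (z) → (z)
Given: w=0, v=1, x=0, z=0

Antecedent (z) = 0; consequent (z) = 0.
0 → 0 = 1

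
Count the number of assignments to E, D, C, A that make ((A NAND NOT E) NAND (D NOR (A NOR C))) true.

Satisfying assignments: (0,0,0,0), (0,0,0,1), (0,0,1,1), (0,1,0,0), (0,1,0,1), (0,1,1,0), (0,1,1,1), (1,0,0,0), (1,1,0,0), (1,1,0,1), (1,1,1,0), (1,1,1,1)
Count: 12 out of 16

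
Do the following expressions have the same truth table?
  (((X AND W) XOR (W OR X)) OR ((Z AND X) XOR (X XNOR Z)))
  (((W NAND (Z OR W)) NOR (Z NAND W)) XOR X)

No. Counterexample: with W=0, X=0, Z=0, Expression 1 = 1 but Expression 2 = 0.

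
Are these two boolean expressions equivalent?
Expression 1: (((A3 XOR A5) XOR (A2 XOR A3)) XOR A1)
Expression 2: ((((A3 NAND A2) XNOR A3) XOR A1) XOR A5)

No. Counterexample: with A1=0, A3=0, A5=0, A2=1, Expression 1 = 1 but Expression 2 = 0.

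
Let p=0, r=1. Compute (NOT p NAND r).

Substituting: (NOT 0 NAND 1)
= 0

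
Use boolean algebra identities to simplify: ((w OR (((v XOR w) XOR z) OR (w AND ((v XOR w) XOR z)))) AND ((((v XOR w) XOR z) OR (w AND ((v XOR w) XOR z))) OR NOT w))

By distribution ((E OR v) AND (E OR NOT v) = E) then absorption (E OR (E AND v) = E):
= ((v XOR w) XOR z)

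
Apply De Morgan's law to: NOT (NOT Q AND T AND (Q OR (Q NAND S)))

Q OR NOT T OR NOT (Q OR (Q NAND S))
De Morgan's: NOT(AND of terms) = OR of negations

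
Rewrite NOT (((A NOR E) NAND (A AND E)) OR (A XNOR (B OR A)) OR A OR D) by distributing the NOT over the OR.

NOT ((A NOR E) NAND (A AND E)) AND NOT (A XNOR (B OR A)) AND NOT A AND NOT D
De Morgan's: NOT(OR of terms) = AND of negations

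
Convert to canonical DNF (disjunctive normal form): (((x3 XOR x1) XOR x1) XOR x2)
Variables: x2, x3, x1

(NOT x2 AND x3 AND NOT x1) OR (NOT x2 AND x3 AND x1) OR (x2 AND NOT x3 AND NOT x1) OR (x2 AND NOT x3 AND x1)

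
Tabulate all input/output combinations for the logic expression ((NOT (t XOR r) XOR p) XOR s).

p | r | s | t | Output
----------------------
0 | 0 | 0 | 0 | 1
0 | 0 | 0 | 1 | 0
0 | 0 | 1 | 0 | 0
0 | 0 | 1 | 1 | 1
0 | 1 | 0 | 0 | 0
0 | 1 | 0 | 1 | 1
0 | 1 | 1 | 0 | 1
0 | 1 | 1 | 1 | 0
1 | 0 | 0 | 0 | 0
1 | 0 | 0 | 1 | 1
1 | 0 | 1 | 0 | 1
1 | 0 | 1 | 1 | 0
1 | 1 | 0 | 0 | 1
1 | 1 | 0 | 1 | 0
1 | 1 | 1 | 0 | 0
1 | 1 | 1 | 1 | 1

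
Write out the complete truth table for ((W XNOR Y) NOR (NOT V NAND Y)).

Y | W | V | Output
------------------
0 | 0 | 0 | 0
0 | 0 | 1 | 0
0 | 1 | 0 | 0
0 | 1 | 1 | 0
1 | 0 | 0 | 1
1 | 0 | 1 | 0
1 | 1 | 0 | 0
1 | 1 | 1 | 0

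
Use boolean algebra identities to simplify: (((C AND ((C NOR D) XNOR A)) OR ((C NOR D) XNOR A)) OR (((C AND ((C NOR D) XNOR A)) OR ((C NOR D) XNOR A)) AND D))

By absorption (E OR (E AND v) = E) then absorption (E OR (E AND v) = E):
= ((C NOR D) XNOR A)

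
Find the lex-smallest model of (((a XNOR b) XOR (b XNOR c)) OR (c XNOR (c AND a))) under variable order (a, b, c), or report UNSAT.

a=0, b=0, c=0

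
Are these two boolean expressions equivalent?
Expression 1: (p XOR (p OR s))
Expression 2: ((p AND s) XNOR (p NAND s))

No. Counterexample: with p=0, s=1, Expression 1 = 1 but Expression 2 = 0.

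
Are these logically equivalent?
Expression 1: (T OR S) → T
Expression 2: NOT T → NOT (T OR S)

Yes, Contrapositive is always equivalent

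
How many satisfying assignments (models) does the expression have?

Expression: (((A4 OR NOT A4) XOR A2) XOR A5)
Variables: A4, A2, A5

Satisfying assignments: (0,0,0), (0,1,1), (1,0,0), (1,1,1)
Count: 4 out of 8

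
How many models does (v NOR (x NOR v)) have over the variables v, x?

Satisfying assignments: (0,1)
Count: 1 out of 4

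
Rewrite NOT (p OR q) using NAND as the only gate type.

(((p NAND p) NAND (q NAND q)) NAND ((p NAND p) NAND (q NAND q)))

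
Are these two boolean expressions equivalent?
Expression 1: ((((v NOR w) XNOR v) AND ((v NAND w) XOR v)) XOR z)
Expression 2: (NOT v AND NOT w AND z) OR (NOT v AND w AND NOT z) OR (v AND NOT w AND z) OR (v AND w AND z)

Yes, they are equivalent — the two output columns agree on all 8 assignments:
v | w | z | Expression 1 | Expression 2
---------------------------------------
0 | 0 | 0 | 0 | 0
0 | 0 | 1 | 1 | 1
0 | 1 | 0 | 1 | 1
0 | 1 | 1 | 0 | 0
1 | 0 | 0 | 0 | 0
1 | 0 | 1 | 1 | 1
1 | 1 | 0 | 0 | 0
1 | 1 | 1 | 1 | 1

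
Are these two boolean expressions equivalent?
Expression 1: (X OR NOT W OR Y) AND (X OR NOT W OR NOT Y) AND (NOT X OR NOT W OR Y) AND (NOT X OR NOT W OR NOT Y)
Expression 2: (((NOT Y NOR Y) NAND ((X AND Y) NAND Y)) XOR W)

Yes, they are equivalent — the two output columns agree on all 8 assignments:
X | W | Y | Expression 1 | Expression 2
---------------------------------------
0 | 0 | 0 | 1 | 1
0 | 0 | 1 | 1 | 1
0 | 1 | 0 | 0 | 0
0 | 1 | 1 | 0 | 0
1 | 0 | 0 | 1 | 1
1 | 0 | 1 | 1 | 1
1 | 1 | 0 | 0 | 0
1 | 1 | 1 | 0 | 0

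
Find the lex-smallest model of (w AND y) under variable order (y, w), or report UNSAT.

y=1, w=1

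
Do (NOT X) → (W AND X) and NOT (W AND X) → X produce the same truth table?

Yes, Contrapositive is always equivalent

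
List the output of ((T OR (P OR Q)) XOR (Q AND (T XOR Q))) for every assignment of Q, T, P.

Q | T | P | Output
------------------
0 | 0 | 0 | 0
0 | 0 | 1 | 1
0 | 1 | 0 | 1
0 | 1 | 1 | 1
1 | 0 | 0 | 0
1 | 0 | 1 | 0
1 | 1 | 0 | 1
1 | 1 | 1 | 1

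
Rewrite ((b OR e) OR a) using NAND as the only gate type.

((((b NAND b) NAND (e NAND e)) NAND ((b NAND b) NAND (e NAND e))) NAND (a NAND a))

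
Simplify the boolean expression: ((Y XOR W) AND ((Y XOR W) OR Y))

By absorption (E AND (E OR v) = E):
= (Y XOR W)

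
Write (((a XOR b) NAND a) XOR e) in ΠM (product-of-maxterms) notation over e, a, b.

ΠM(2, 4, 5, 7) = (e OR NOT a OR b) AND (NOT e OR a OR b) AND (NOT e OR a OR NOT b) AND (NOT e OR NOT a OR NOT b)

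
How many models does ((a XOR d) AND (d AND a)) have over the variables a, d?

No assignment satisfies the expression.
Count: 0 out of 4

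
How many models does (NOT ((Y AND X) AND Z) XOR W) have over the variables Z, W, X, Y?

Satisfying assignments: (0,0,0,0), (0,0,0,1), (0,0,1,0), (0,0,1,1), (1,0,0,0), (1,0,0,1), (1,0,1,0), (1,1,1,1)
Count: 8 out of 16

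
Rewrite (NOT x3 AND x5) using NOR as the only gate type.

(((x3 NOR x3) NOR (x3 NOR x3)) NOR (x5 NOR x5))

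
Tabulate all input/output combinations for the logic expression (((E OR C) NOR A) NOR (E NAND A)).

C | A | E | Output
------------------
0 | 0 | 0 | 0
0 | 0 | 1 | 0
0 | 1 | 0 | 0
0 | 1 | 1 | 1
1 | 0 | 0 | 0
1 | 0 | 1 | 0
1 | 1 | 0 | 0
1 | 1 | 1 | 1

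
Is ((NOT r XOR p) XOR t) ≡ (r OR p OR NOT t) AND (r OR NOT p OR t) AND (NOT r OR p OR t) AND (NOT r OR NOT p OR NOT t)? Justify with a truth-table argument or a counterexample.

Yes, they are equivalent — the two output columns agree on all 8 assignments:
r | p | t | Expression 1 | Expression 2
---------------------------------------
0 | 0 | 0 | 1 | 1
0 | 0 | 1 | 0 | 0
0 | 1 | 0 | 0 | 0
0 | 1 | 1 | 1 | 1
1 | 0 | 0 | 0 | 0
1 | 0 | 1 | 1 | 1
1 | 1 | 0 | 1 | 1
1 | 1 | 1 | 0 | 0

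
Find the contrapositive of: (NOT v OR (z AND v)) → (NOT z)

Contrapositive: z → NOT (NOT v OR (z AND v))
Note: A statement and its contrapositive are logically equivalent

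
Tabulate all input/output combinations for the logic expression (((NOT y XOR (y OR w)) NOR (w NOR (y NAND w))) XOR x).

y | w | x | Output
------------------
0 | 0 | 0 | 0
0 | 0 | 1 | 1
0 | 1 | 0 | 1
0 | 1 | 1 | 0
1 | 0 | 0 | 0
1 | 0 | 1 | 1
1 | 1 | 0 | 0
1 | 1 | 1 | 1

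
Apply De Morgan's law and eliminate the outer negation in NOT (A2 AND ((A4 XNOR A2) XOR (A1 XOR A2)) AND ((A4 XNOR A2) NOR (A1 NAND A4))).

NOT A2 OR NOT ((A4 XNOR A2) XOR (A1 XOR A2)) OR NOT ((A4 XNOR A2) NOR (A1 NAND A4))
De Morgan's: NOT(AND of terms) = OR of negations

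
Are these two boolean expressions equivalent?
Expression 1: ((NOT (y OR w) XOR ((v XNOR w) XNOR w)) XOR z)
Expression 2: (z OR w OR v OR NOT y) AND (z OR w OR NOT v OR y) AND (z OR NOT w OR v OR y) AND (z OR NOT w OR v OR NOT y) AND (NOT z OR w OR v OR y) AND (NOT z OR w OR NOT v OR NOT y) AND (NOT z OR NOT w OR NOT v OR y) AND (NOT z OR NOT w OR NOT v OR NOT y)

Yes, they are equivalent — the two output columns agree on all 16 assignments:
z | w | v | y | Expression 1 | Expression 2
-------------------------------------------
0 | 0 | 0 | 0 | 1 | 1
0 | 0 | 0 | 1 | 0 | 0
0 | 0 | 1 | 0 | 0 | 0
0 | 0 | 1 | 1 | 1 | 1
0 | 1 | 0 | 0 | 0 | 0
0 | 1 | 0 | 1 | 0 | 0
0 | 1 | 1 | 0 | 1 | 1
0 | 1 | 1 | 1 | 1 | 1
1 | 0 | 0 | 0 | 0 | 0
1 | 0 | 0 | 1 | 1 | 1
1 | 0 | 1 | 0 | 1 | 1
1 | 0 | 1 | 1 | 0 | 0
1 | 1 | 0 | 0 | 1 | 1
1 | 1 | 0 | 1 | 1 | 1
1 | 1 | 1 | 0 | 0 | 0
1 | 1 | 1 | 1 | 0 | 0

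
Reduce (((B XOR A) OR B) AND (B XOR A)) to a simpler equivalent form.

By absorption (E AND (E OR v) = E):
= (B XOR A)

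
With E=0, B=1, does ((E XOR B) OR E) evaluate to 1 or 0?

Substituting: ((0 XOR 1) OR 0)
= 1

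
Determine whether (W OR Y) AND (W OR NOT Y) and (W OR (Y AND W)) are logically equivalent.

Yes, they are equivalent — the two output columns agree on all 4 assignments:
W | Y | Expression 1 | Expression 2
-----------------------------------
0 | 0 | 0 | 0
0 | 1 | 0 | 0
1 | 0 | 1 | 1
1 | 1 | 1 | 1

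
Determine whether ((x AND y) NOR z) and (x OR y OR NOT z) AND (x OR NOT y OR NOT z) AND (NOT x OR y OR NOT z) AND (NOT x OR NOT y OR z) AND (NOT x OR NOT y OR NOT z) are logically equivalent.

Yes, they are equivalent — the two output columns agree on all 8 assignments:
x | y | z | Expression 1 | Expression 2
---------------------------------------
0 | 0 | 0 | 1 | 1
0 | 0 | 1 | 0 | 0
0 | 1 | 0 | 1 | 1
0 | 1 | 1 | 0 | 0
1 | 0 | 0 | 1 | 1
1 | 0 | 1 | 0 | 0
1 | 1 | 0 | 0 | 0
1 | 1 | 1 | 0 | 0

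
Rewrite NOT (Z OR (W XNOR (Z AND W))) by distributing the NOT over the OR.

NOT Z AND NOT (W XNOR (Z AND W))
De Morgan's: NOT(OR of terms) = AND of negations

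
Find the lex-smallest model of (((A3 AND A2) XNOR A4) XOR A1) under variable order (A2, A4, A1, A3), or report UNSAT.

A2=0, A4=0, A1=0, A3=0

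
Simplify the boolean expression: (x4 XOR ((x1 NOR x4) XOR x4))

By XOR self-cancellation ((E XOR v) XOR v = E):
= (x1 NOR x4)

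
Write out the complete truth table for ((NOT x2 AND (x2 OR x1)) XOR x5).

x5 | x2 | x1 | Output
---------------------
0 | 0 | 0 | 0
0 | 0 | 1 | 1
0 | 1 | 0 | 0
0 | 1 | 1 | 0
1 | 0 | 0 | 1
1 | 0 | 1 | 0
1 | 1 | 0 | 1
1 | 1 | 1 | 1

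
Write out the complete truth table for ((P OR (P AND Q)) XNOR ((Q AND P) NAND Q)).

Q | P | Output
--------------
0 | 0 | 0
0 | 1 | 1
1 | 0 | 0
1 | 1 | 0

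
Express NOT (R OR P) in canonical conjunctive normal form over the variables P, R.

(P OR NOT R) AND (NOT P OR R) AND (NOT P OR NOT R)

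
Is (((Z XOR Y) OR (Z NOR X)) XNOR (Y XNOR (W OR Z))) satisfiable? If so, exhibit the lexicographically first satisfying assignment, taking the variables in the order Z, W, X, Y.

Z=0, W=0, X=0, Y=0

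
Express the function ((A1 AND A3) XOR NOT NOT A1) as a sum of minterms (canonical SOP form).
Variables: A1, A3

Σm(2) = (A1 AND NOT A3)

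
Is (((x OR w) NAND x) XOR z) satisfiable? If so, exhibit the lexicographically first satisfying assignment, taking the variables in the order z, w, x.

z=0, w=0, x=0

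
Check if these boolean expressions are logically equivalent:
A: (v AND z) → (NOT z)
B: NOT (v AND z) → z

No, Inverse is not equivalent to original (counterexample: w=0, v=0, z=0)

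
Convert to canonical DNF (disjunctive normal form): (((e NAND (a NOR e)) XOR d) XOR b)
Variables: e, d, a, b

(NOT e AND NOT d AND NOT a AND NOT b) OR (NOT e AND NOT d AND a AND NOT b) OR (NOT e AND d AND NOT a AND b) OR (NOT e AND d AND a AND b) OR (e AND NOT d AND NOT a AND NOT b) OR (e AND NOT d AND a AND NOT b) OR (e AND d AND NOT a AND b) OR (e AND d AND a AND b)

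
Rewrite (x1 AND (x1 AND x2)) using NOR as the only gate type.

((x1 NOR x1) NOR (((x1 NOR x1) NOR (x2 NOR x2)) NOR ((x1 NOR x1) NOR (x2 NOR x2))))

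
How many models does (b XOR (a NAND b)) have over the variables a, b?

Satisfying assignments: (0,0), (1,0), (1,1)
Count: 3 out of 4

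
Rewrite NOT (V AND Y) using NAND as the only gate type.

(((V NAND Y) NAND (V NAND Y)) NAND ((V NAND Y) NAND (V NAND Y)))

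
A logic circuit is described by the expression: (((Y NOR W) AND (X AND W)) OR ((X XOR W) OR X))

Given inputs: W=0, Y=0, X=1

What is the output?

Substituting: (((0 NOR 0) AND (1 AND 0)) OR ((1 XOR 0) OR 1))
= 1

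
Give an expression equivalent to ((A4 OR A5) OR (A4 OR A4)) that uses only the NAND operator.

((((A4 NAND A4) NAND (A5 NAND A5)) NAND ((A4 NAND A4) NAND (A5 NAND A5))) NAND (((A4 NAND A4) NAND (A4 NAND A4)) NAND ((A4 NAND A4) NAND (A4 NAND A4))))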